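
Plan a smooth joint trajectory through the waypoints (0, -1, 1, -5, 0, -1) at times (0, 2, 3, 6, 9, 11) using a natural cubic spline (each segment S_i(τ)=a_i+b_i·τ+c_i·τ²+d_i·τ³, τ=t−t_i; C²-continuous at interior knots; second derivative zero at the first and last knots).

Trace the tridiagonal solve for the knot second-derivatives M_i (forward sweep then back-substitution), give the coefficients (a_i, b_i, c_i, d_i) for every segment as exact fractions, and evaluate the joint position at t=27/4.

Δ: Δ0=-1/2, Δ1=2, Δ2=-2, Δ3=5/3, Δ4=-1/2
row 1: diag=6, rhs=15; c'=1/6, d'=5/2
row 2: denom=8−1·1/6=47/6; d'=(-24−1·5/2)/(47/6)=-159/47
row 3: denom=12−3·18/47=510/47; d'=(22−3·-159/47)/(510/47)=1511/510
row 4: denom=10−3·47/170=1559/170; d'=(-13−3·1511/510)/(1559/170)=-3721/1559
back: M4=-3721/1559
back: M3=1511/510−47/170·-3721/1559=16943/4677
back: M2=-159/47−18/47·16943/4677=-7437/1559
back: M1=5/2−1/6·-7437/1559=5137/1559
M: M0=0, M1=5137/1559, M2=-7437/1559, M3=16943/4677, M4=-3721/1559, M5=0
seg 0: a=0, c=M0/2=0, d=(M1−M0)/(6·2)=5137/18708, b=Δ0−h0·(2M0+M1)/6=-14951/9354
seg 1: a=-1, c=M1/2=5137/3118, d=(M2−M1)/(6·1)=-6287/4677, b=Δ1−h1·(2M1+M2)/6=15871/9354
seg 2: a=1, c=M2/2=-7437/3118, d=(M3−M2)/(6·3)=19627/42093, b=Δ2−h2·(2M2+M3)/6=8971/9354
seg 3: a=-5, c=M3/2=16943/9354, d=(M4−M3)/(6·3)=-14053/42093, b=Δ3−h3·(2M3+M4)/6=-7133/9354
seg 4: a=0, c=M4/2=-3721/3118, d=(M5−M4)/(6·2)=3721/18708, b=Δ4−h4·(2M4+M5)/6=10207/9354
t_q=27/4 → seg 3, τ=3/4; S=-5+-7133/9354·τ+16943/9354·τ²+-14053/42093·τ³=-468339/99776

  seg 0: a=0 b=-14951/9354 c=0 d=5137/18708
  seg 1: a=-1 b=15871/9354 c=5137/3118 d=-6287/4677
  seg 2: a=1 b=8971/9354 c=-7437/3118 d=19627/42093
  seg 3: a=-5 b=-7133/9354 c=16943/9354 d=-14053/42093
  seg 4: a=0 b=10207/9354 c=-3721/3118 d=3721/18708
S(27/4) = -468339/99776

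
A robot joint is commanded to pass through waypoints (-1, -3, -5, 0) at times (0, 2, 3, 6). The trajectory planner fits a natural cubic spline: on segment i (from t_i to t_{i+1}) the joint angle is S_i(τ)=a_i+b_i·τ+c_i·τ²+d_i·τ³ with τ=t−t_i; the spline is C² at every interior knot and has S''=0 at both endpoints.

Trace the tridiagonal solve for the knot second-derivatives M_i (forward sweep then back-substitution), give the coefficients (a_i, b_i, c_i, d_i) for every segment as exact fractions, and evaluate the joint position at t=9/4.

  seg 0: a=-1 b=-71/141 c=0 d=-35/282
  seg 1: a=-3 b=-281/141 c=-35/47 d=104/141
  seg 2: a=-5 b=-179/141 c=69/47 d=-23/141
S(9/4) = -2657/752

Δ: Δ0=-1, Δ1=-2, Δ2=5/3
row 1: diag=6, rhs=-6; c'=1/6, d'=-1
row 2: denom=8−1·1/6=47/6; d'=(22−1·-1)/(47/6)=138/47
back: M2=138/47
back: M1=-1−1/6·138/47=-70/47
M: M0=0, M1=-70/47, M2=138/47, M3=0
seg 0: a=-1, c=M0/2=0, d=(M1−M0)/(6·2)=-35/282, b=Δ0−h0·(2M0+M1)/6=-71/141
seg 1: a=-3, c=M1/2=-35/47, d=(M2−M1)/(6·1)=104/141, b=Δ1−h1·(2M1+M2)/6=-281/141
seg 2: a=-5, c=M2/2=69/47, d=(M3−M2)/(6·3)=-23/141, b=Δ2−h2·(2M2+M3)/6=-179/141
t_q=9/4 → seg 1, τ=1/4; S=-3+-281/141·τ+-35/47·τ²+104/141·τ³=-2657/752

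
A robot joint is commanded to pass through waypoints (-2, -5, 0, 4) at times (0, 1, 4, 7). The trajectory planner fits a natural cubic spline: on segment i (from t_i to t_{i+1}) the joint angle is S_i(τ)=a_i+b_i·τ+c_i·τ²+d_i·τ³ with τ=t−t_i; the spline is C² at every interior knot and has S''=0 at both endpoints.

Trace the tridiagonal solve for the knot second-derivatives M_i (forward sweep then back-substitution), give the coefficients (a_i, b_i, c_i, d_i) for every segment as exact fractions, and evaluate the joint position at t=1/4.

  seg 0: a=-2 b=-106/29 c=0 d=19/29
  seg 1: a=-5 b=-49/29 c=57/29 d=-221/783
  seg 2: a=0 b=72/29 c=-50/87 d=50/783
S(1/4) = -5389/1856

Δ: Δ0=-3, Δ1=5/3, Δ2=4/3
row 1: diag=8, rhs=28; c'=3/8, d'=7/2
row 2: denom=12−3·3/8=87/8; d'=(-2−3·7/2)/(87/8)=-100/87
back: M2=-100/87
back: M1=7/2−3/8·-100/87=114/29
M: M0=0, M1=114/29, M2=-100/87, M3=0
seg 0: a=-2, c=M0/2=0, d=(M1−M0)/(6·1)=19/29, b=Δ0−h0·(2M0+M1)/6=-106/29
seg 1: a=-5, c=M1/2=57/29, d=(M2−M1)/(6·3)=-221/783, b=Δ1−h1·(2M1+M2)/6=-49/29
seg 2: a=0, c=M2/2=-50/87, d=(M3−M2)/(6·3)=50/783, b=Δ2−h2·(2M2+M3)/6=72/29
t_q=1/4 → seg 0, τ=1/4; S=-2+-106/29·τ+0·τ²+19/29·τ³=-5389/1856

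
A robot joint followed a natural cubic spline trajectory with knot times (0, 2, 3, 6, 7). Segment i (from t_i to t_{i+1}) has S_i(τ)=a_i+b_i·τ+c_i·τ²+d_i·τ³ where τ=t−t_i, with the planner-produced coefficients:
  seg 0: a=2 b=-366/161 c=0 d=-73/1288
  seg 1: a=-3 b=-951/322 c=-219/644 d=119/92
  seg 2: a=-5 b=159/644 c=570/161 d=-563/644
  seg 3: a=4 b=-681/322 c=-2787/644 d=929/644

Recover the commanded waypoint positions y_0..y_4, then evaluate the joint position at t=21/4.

y_0 = S_0(0) = a_0 = 2
y_1 = S_1(0) = a_1 = -3
y_2 = S_2(0) = a_2 = -5
y_3 = S_3(0) = a_3 = 4
y_4 = S_3(1) = -1
t_q=21/4 is in segment 2 (τ=9/4); S_2(τ)=145109/41216

y_0=2 y_1=-3 y_2=-5 y_3=4 y_4=-1
S(21/4) = 145109/41216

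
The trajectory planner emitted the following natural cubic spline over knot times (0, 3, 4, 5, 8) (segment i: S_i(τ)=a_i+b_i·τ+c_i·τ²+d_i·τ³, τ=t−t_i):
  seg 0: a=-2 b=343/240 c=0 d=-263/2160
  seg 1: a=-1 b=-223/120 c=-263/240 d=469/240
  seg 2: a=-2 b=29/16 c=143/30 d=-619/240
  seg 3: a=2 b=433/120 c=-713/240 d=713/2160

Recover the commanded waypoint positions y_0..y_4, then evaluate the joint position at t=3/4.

y_0 = S_0(0) = a_0 = -2
y_1 = S_1(0) = a_1 = -1
y_2 = S_2(0) = a_2 = -2
y_3 = S_3(0) = a_3 = 2
y_4 = S_3(3) = -5
t_q=3/4 is in segment 0 (τ=3/4); S_0(τ)=-1003/1024

y_0=-2 y_1=-1 y_2=-2 y_3=2 y_4=-5
S(3/4) = -1003/1024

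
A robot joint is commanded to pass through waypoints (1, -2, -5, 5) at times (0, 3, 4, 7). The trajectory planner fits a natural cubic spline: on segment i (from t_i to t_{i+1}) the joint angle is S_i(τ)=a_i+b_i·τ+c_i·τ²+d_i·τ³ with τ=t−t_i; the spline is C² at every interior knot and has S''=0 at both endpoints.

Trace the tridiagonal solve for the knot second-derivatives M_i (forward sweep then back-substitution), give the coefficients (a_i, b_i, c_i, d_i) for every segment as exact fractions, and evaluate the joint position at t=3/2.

  seg 0: a=1 b=4/63 c=0 d=-67/567
  seg 1: a=-2 b=-197/63 c=-67/63 d=25/21
  seg 2: a=-5 b=-106/63 c=158/63 d=-158/567
S(3/2) = 39/56

Δ: Δ0=-1, Δ1=-3, Δ2=10/3
row 1: diag=8, rhs=-12; c'=1/8, d'=-3/2
row 2: denom=8−1·1/8=63/8; d'=(38−1·-3/2)/(63/8)=316/63
back: M2=316/63
back: M1=-3/2−1/8·316/63=-134/63
M: M0=0, M1=-134/63, M2=316/63, M3=0
seg 0: a=1, c=M0/2=0, d=(M1−M0)/(6·3)=-67/567, b=Δ0−h0·(2M0+M1)/6=4/63
seg 1: a=-2, c=M1/2=-67/63, d=(M2−M1)/(6·1)=25/21, b=Δ1−h1·(2M1+M2)/6=-197/63
seg 2: a=-5, c=M2/2=158/63, d=(M3−M2)/(6·3)=-158/567, b=Δ2−h2·(2M2+M3)/6=-106/63
t_q=3/2 → seg 0, τ=3/2; S=1+4/63·τ+0·τ²+-67/567·τ³=39/56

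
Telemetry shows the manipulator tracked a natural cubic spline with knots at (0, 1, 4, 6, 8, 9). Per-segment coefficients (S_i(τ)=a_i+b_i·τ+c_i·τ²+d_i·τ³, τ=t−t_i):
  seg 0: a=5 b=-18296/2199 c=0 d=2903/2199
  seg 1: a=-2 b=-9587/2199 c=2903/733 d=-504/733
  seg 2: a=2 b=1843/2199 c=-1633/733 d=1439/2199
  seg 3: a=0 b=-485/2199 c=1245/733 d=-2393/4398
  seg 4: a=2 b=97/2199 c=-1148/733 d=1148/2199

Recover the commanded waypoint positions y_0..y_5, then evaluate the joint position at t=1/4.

y_0 = S_0(0) = a_0 = 5
y_1 = S_1(0) = a_1 = -2
y_2 = S_2(0) = a_2 = 2
y_3 = S_3(0) = a_3 = 0
y_4 = S_4(0) = a_4 = 2
y_5 = S_4(1) = 1
t_q=1/4 is in segment 0 (τ=1/4); S_0(τ)=137949/46912

y_0=5 y_1=-2 y_2=2 y_3=0 y_4=2 y_5=1
S(1/4) = 137949/46912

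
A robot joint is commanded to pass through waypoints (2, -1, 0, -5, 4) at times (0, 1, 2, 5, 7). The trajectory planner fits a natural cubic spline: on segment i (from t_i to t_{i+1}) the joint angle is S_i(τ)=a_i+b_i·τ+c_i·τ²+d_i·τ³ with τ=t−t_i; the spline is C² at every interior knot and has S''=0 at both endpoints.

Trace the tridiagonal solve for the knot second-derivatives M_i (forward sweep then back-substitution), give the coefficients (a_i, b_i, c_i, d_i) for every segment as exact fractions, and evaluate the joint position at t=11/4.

Δ: Δ0=-3, Δ1=1, Δ2=-5/3, Δ3=9/2
row 1: diag=4, rhs=24; c'=1/4, d'=6
row 2: denom=8−1·1/4=31/4; d'=(-16−1·6)/(31/4)=-88/31
row 3: denom=10−3·12/31=274/31; d'=(37−3·-88/31)/(274/31)=1411/274
back: M3=1411/274
back: M2=-88/31−12/31·1411/274=-662/137
back: M1=6−1/4·-662/137=1975/274
M: M0=0, M1=1975/274, M2=-662/137, M3=1411/274, M4=0
seg 0: a=2, c=M0/2=0, d=(M1−M0)/(6·1)=1975/1644, b=Δ0−h0·(2M0+M1)/6=-6907/1644
seg 1: a=-1, c=M1/2=1975/548, d=(M2−M1)/(6·1)=-3299/1644, b=Δ1−h1·(2M1+M2)/6=-491/822
seg 2: a=0, c=M2/2=-331/137, d=(M3−M2)/(6·3)=2735/4932, b=Δ2−h2·(2M2+M3)/6=971/1644
seg 3: a=-5, c=M3/2=1411/548, d=(M4−M3)/(6·2)=-1411/3288, b=Δ3−h3·(2M3+M4)/6=877/822
t_q=11/4 → seg 2, τ=3/4; S=0+971/1644·τ+-331/137·τ²+2735/4932·τ³=-23923/35072

  seg 0: a=2 b=-6907/1644 c=0 d=1975/1644
  seg 1: a=-1 b=-491/822 c=1975/548 d=-3299/1644
  seg 2: a=0 b=971/1644 c=-331/137 d=2735/4932
  seg 3: a=-5 b=877/822 c=1411/548 d=-1411/3288
S(11/4) = -23923/35072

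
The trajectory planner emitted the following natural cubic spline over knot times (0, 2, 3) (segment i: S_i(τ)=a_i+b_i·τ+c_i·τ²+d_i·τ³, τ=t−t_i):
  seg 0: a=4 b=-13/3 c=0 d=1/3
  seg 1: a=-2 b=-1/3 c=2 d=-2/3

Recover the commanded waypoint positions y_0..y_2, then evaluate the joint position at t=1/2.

y_0=4 y_1=-2 y_2=-1
S(1/2) = 15/8

y_0 = S_0(0) = a_0 = 4
y_1 = S_1(0) = a_1 = -2
y_2 = S_1(1) = -1
t_q=1/2 is in segment 0 (τ=1/2); S_0(τ)=15/8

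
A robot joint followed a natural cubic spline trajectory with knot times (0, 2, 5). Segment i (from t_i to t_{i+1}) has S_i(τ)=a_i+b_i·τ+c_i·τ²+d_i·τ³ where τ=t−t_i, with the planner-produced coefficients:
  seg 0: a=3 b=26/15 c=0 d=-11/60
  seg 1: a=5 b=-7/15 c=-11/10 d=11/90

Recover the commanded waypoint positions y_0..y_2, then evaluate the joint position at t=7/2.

y_0=3 y_1=5 y_2=-3
S(7/2) = 179/80

y_0 = S_0(0) = a_0 = 3
y_1 = S_1(0) = a_1 = 5
y_2 = S_1(3) = -3
t_q=7/2 is in segment 1 (τ=3/2); S_1(τ)=179/80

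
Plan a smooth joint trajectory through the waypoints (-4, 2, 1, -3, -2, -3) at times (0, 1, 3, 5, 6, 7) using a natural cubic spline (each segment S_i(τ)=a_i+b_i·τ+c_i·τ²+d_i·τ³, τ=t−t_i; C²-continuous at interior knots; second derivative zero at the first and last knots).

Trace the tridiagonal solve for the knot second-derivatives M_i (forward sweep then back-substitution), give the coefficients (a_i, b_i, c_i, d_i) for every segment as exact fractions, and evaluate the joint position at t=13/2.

  seg 0: a=-4 b=6463/916 c=0 d=-967/916
  seg 1: a=2 b=1781/458 c=-2901/916 d=891/1832
  seg 2: a=1 b=-674/229 c=-57/229 d=165/458
  seg 3: a=-3 b=88/229 c=438/229 d=-297/229
  seg 4: a=-2 b=73/229 c=-453/229 d=151/229
S(13/2) = -4127/1832

Δ: Δ0=6, Δ1=-1/2, Δ2=-2, Δ3=1, Δ4=-1
row 1: diag=6, rhs=-39; c'=1/3, d'=-13/2
row 2: denom=8−2·1/3=22/3; d'=(-9−2·-13/2)/(22/3)=6/11
row 3: denom=6−2·3/11=60/11; d'=(18−2·6/11)/(60/11)=31/10
row 4: denom=4−1·11/60=229/60; d'=(-12−1·31/10)/(229/60)=-906/229
back: M4=-906/229
back: M3=31/10−11/60·-906/229=876/229
back: M2=6/11−3/11·876/229=-114/229
back: M1=-13/2−1/3·-114/229=-2901/458
M: M0=0, M1=-2901/458, M2=-114/229, M3=876/229, M4=-906/229, M5=0
seg 0: a=-4, c=M0/2=0, d=(M1−M0)/(6·1)=-967/916, b=Δ0−h0·(2M0+M1)/6=6463/916
seg 1: a=2, c=M1/2=-2901/916, d=(M2−M1)/(6·2)=891/1832, b=Δ1−h1·(2M1+M2)/6=1781/458
seg 2: a=1, c=M2/2=-57/229, d=(M3−M2)/(6·2)=165/458, b=Δ2−h2·(2M2+M3)/6=-674/229
seg 3: a=-3, c=M3/2=438/229, d=(M4−M3)/(6·1)=-297/229, b=Δ3−h3·(2M3+M4)/6=88/229
seg 4: a=-2, c=M4/2=-453/229, d=(M5−M4)/(6·1)=151/229, b=Δ4−h4·(2M4+M5)/6=73/229
t_q=13/2 → seg 4, τ=1/2; S=-2+73/229·τ+-453/229·τ²+151/229·τ³=-4127/1832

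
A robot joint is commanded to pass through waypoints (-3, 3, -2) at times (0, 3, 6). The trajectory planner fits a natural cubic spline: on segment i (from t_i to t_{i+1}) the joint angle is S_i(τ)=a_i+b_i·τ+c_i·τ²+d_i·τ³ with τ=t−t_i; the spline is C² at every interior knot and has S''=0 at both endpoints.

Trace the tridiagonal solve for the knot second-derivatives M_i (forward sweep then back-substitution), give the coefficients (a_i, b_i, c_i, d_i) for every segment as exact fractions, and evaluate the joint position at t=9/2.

Δ: Δ0=2, Δ1=-5/3
row 1: diag=12, rhs=-22; c'=1/4, d'=-11/6
back: M1=-11/6
M: M0=0, M1=-11/6, M2=0
seg 0: a=-3, c=M0/2=0, d=(M1−M0)/(6·3)=-11/108, b=Δ0−h0·(2M0+M1)/6=35/12
seg 1: a=3, c=M1/2=-11/12, d=(M2−M1)/(6·3)=11/108, b=Δ1−h1·(2M1+M2)/6=1/6
t_q=9/2 → seg 1, τ=3/2; S=3+1/6·τ+-11/12·τ²+11/108·τ³=49/32

  seg 0: a=-3 b=35/12 c=0 d=-11/108
  seg 1: a=3 b=1/6 c=-11/12 d=11/108
S(9/2) = 49/32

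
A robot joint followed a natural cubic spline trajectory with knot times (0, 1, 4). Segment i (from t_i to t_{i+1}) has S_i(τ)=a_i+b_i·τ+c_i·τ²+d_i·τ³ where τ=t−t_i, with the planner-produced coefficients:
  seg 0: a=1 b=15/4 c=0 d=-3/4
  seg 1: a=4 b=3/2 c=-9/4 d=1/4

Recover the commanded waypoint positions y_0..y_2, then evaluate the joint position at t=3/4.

y_0=1 y_1=4 y_2=-5
S(3/4) = 895/256

y_0 = S_0(0) = a_0 = 1
y_1 = S_1(0) = a_1 = 4
y_2 = S_1(3) = -5
t_q=3/4 is in segment 0 (τ=3/4); S_0(τ)=895/256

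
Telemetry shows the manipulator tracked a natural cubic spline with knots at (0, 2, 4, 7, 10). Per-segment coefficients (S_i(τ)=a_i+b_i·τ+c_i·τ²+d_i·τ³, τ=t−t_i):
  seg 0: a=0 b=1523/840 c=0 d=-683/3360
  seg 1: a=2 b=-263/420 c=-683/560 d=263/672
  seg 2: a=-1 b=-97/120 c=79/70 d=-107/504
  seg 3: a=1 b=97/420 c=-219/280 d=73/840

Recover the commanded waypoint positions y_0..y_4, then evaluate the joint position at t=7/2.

y_0 = S_0(0) = a_0 = 0
y_1 = S_1(0) = a_1 = 2
y_2 = S_2(0) = a_2 = -1
y_3 = S_3(0) = a_3 = 1
y_4 = S_3(3) = -3
t_q=7/2 is in segment 1 (τ=3/2); S_1(τ)=-3249/8960

y_0=0 y_1=2 y_2=-1 y_3=1 y_4=-3
S(7/2) = -3249/8960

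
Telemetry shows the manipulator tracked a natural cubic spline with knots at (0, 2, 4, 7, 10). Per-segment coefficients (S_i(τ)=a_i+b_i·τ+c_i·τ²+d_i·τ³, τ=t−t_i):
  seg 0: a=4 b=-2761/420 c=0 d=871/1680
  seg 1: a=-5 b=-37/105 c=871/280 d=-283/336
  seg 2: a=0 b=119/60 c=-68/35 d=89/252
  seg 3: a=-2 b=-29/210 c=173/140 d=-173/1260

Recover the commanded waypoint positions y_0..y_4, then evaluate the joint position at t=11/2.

y_0=4 y_1=-5 y_2=0 y_3=-2 y_4=5
S(11/2) = -229/1120

y_0 = S_0(0) = a_0 = 4
y_1 = S_1(0) = a_1 = -5
y_2 = S_2(0) = a_2 = 0
y_3 = S_3(0) = a_3 = -2
y_4 = S_3(3) = 5
t_q=11/2 is in segment 2 (τ=3/2); S_2(τ)=-229/1120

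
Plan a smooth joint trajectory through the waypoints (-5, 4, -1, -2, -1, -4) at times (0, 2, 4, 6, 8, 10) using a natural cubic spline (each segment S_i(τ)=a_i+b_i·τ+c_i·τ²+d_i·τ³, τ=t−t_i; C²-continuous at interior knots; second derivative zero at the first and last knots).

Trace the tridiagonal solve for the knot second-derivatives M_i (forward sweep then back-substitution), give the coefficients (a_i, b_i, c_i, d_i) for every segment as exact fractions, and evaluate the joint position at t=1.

  seg 0: a=-5 b=2713/418 c=0 d=-104/209
  seg 1: a=4 b=217/418 c=-624/209 d=617/836
  seg 2: a=-1 b=-1073/418 c=603/418 d=-9/44
  seg 3: a=-2 b=313/418 c=45/209 d=-71/418
  seg 4: a=-1 b=-179/418 c=-168/209 d=28/209
S(1) = 415/418

Δ: Δ0=9/2, Δ1=-5/2, Δ2=-1/2, Δ3=1/2, Δ4=-3/2
row 1: diag=8, rhs=-42; c'=1/4, d'=-21/4
row 2: denom=8−2·1/4=15/2; d'=(12−2·-21/4)/(15/2)=3
row 3: denom=8−2·4/15=112/15; d'=(6−2·3)/(112/15)=0
row 4: denom=8−2·15/56=209/28; d'=(-12−2·0)/(209/28)=-336/209
back: M4=-336/209
back: M3=0−15/56·-336/209=90/209
back: M2=3−4/15·90/209=603/209
back: M1=-21/4−1/4·603/209=-1248/209
M: M0=0, M1=-1248/209, M2=603/209, M3=90/209, M4=-336/209, M5=0
seg 0: a=-5, c=M0/2=0, d=(M1−M0)/(6·2)=-104/209, b=Δ0−h0·(2M0+M1)/6=2713/418
seg 1: a=4, c=M1/2=-624/209, d=(M2−M1)/(6·2)=617/836, b=Δ1−h1·(2M1+M2)/6=217/418
seg 2: a=-1, c=M2/2=603/418, d=(M3−M2)/(6·2)=-9/44, b=Δ2−h2·(2M2+M3)/6=-1073/418
seg 3: a=-2, c=M3/2=45/209, d=(M4−M3)/(6·2)=-71/418, b=Δ3−h3·(2M3+M4)/6=313/418
seg 4: a=-1, c=M4/2=-168/209, d=(M5−M4)/(6·2)=28/209, b=Δ4−h4·(2M4+M5)/6=-179/418
t_q=1 → seg 0, τ=1; S=-5+2713/418·τ+0·τ²+-104/209·τ³=415/418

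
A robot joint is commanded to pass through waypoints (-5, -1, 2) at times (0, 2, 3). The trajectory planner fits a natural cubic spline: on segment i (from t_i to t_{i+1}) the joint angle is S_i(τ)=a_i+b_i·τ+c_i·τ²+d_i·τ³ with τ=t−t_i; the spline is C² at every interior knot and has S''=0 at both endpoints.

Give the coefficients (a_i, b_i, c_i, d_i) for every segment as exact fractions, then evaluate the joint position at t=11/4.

  seg 0: a=-5 b=5/3 c=0 d=1/12
  seg 1: a=-1 b=8/3 c=1/2 d=-1/6
S(11/4) = 155/128

Δ: Δ0=2, Δ1=3
row 1: diag=6, rhs=6; c'=1/6, d'=1
back: M1=1
M: M0=0, M1=1, M2=0
seg 0: a=-5, c=M0/2=0, d=(M1−M0)/(6·2)=1/12, b=Δ0−h0·(2M0+M1)/6=5/3
seg 1: a=-1, c=M1/2=1/2, d=(M2−M1)/(6·1)=-1/6, b=Δ1−h1·(2M1+M2)/6=8/3
t_q=11/4 → seg 1, τ=3/4; S=-1+8/3·τ+1/2·τ²+-1/6·τ³=155/128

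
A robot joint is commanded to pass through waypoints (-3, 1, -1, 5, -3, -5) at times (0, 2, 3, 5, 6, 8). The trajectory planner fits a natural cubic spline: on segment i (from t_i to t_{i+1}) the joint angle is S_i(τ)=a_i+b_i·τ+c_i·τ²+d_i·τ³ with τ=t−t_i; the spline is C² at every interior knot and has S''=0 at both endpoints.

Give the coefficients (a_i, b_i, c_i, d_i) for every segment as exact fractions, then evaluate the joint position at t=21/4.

  seg 0: a=-3 b=4292/1081 c=0 d=-1065/2162
  seg 1: a=1 b=-2098/1081 c=-3195/1081 d=3131/1081
  seg 2: a=-1 b=905/1081 c=6198/1081 d=-107/46
  seg 3: a=5 b=-4477/1081 c=-8889/1081 d=4718/1081
  seg 4: a=-3 b=-8101/1081 c=5265/1081 d=-1755/2162
S(21/4) = 121725/34592

Δ: Δ0=2, Δ1=-2, Δ2=3, Δ3=-8, Δ4=-1
row 1: diag=6, rhs=-24; c'=1/6, d'=-4
row 2: denom=6−1·1/6=35/6; d'=(30−1·-4)/(35/6)=204/35
row 3: denom=6−2·12/35=186/35; d'=(-66−2·204/35)/(186/35)=-453/31
row 4: denom=6−1·35/186=1081/186; d'=(42−1·-453/31)/(1081/186)=10530/1081
back: M4=10530/1081
back: M3=-453/31−35/186·10530/1081=-17778/1081
back: M2=204/35−12/35·-17778/1081=12396/1081
back: M1=-4−1/6·12396/1081=-6390/1081
M: M0=0, M1=-6390/1081, M2=12396/1081, M3=-17778/1081, M4=10530/1081, M5=0
seg 0: a=-3, c=M0/2=0, d=(M1−M0)/(6·2)=-1065/2162, b=Δ0−h0·(2M0+M1)/6=4292/1081
seg 1: a=1, c=M1/2=-3195/1081, d=(M2−M1)/(6·1)=3131/1081, b=Δ1−h1·(2M1+M2)/6=-2098/1081
seg 2: a=-1, c=M2/2=6198/1081, d=(M3−M2)/(6·2)=-107/46, b=Δ2−h2·(2M2+M3)/6=905/1081
seg 3: a=5, c=M3/2=-8889/1081, d=(M4−M3)/(6·1)=4718/1081, b=Δ3−h3·(2M3+M4)/6=-4477/1081
seg 4: a=-3, c=M4/2=5265/1081, d=(M5−M4)/(6·2)=-1755/2162, b=Δ4−h4·(2M4+M5)/6=-8101/1081
t_q=21/4 → seg 3, τ=1/4; S=5+-4477/1081·τ+-8889/1081·τ²+4718/1081·τ³=121725/34592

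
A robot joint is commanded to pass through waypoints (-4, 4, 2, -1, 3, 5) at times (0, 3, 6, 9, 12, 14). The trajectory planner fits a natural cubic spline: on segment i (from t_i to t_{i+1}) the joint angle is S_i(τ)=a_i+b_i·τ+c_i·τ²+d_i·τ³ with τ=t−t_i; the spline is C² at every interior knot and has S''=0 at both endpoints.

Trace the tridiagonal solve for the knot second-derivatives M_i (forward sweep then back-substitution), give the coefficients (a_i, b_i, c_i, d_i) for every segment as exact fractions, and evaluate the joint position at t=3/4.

  seg 0: a=-4 b=1078/309 c=0 d=-254/2781
  seg 1: a=4 b=316/309 c=-254/309 d=80/927
  seg 2: a=2 b=-488/309 c=-14/309 d=221/2781
  seg 3: a=-1 b=91/309 c=69/103 d=-100/927
  seg 4: a=3 b=433/309 c=-31/103 d=31/618
S(3/4) = -4687/3296

Δ: Δ0=8/3, Δ1=-2/3, Δ2=-1, Δ3=4/3, Δ4=1
row 1: diag=12, rhs=-20; c'=1/4, d'=-5/3
row 2: denom=12−3·1/4=45/4; d'=(-2−3·-5/3)/(45/4)=4/15
row 3: denom=12−3·4/15=56/5; d'=(14−3·4/15)/(56/5)=33/28
row 4: denom=10−3·15/56=515/56; d'=(-2−3·33/28)/(515/56)=-62/103
back: M4=-62/103
back: M3=33/28−15/56·-62/103=138/103
back: M2=4/15−4/15·138/103=-28/309
back: M1=-5/3−1/4·-28/309=-508/309
M: M0=0, M1=-508/309, M2=-28/309, M3=138/103, M4=-62/103, M5=0
seg 0: a=-4, c=M0/2=0, d=(M1−M0)/(6·3)=-254/2781, b=Δ0−h0·(2M0+M1)/6=1078/309
seg 1: a=4, c=M1/2=-254/309, d=(M2−M1)/(6·3)=80/927, b=Δ1−h1·(2M1+M2)/6=316/309
seg 2: a=2, c=M2/2=-14/309, d=(M3−M2)/(6·3)=221/2781, b=Δ2−h2·(2M2+M3)/6=-488/309
seg 3: a=-1, c=M3/2=69/103, d=(M4−M3)/(6·3)=-100/927, b=Δ3−h3·(2M3+M4)/6=91/309
seg 4: a=3, c=M4/2=-31/103, d=(M5−M4)/(6·2)=31/618, b=Δ4−h4·(2M4+M5)/6=433/309
t_q=3/4 → seg 0, τ=3/4; S=-4+1078/309·τ+0·τ²+-254/2781·τ³=-4687/3296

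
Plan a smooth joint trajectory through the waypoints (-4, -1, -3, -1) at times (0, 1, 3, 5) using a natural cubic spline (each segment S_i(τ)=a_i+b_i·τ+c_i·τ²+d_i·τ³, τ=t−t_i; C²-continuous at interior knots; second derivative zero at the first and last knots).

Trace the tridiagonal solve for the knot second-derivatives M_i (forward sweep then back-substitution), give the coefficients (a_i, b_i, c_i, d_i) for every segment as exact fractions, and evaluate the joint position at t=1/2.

Δ: Δ0=3, Δ1=-1, Δ2=1
row 1: diag=6, rhs=-24; c'=1/3, d'=-4
row 2: denom=8−2·1/3=22/3; d'=(12−2·-4)/(22/3)=30/11
back: M2=30/11
back: M1=-4−1/3·30/11=-54/11
M: M0=0, M1=-54/11, M2=30/11, M3=0
seg 0: a=-4, c=M0/2=0, d=(M1−M0)/(6·1)=-9/11, b=Δ0−h0·(2M0+M1)/6=42/11
seg 1: a=-1, c=M1/2=-27/11, d=(M2−M1)/(6·2)=7/11, b=Δ1−h1·(2M1+M2)/6=15/11
seg 2: a=-3, c=M2/2=15/11, d=(M3−M2)/(6·2)=-5/22, b=Δ2−h2·(2M2+M3)/6=-9/11
t_q=1/2 → seg 0, τ=1/2; S=-4+42/11·τ+0·τ²+-9/11·τ³=-193/88

  seg 0: a=-4 b=42/11 c=0 d=-9/11
  seg 1: a=-1 b=15/11 c=-27/11 d=7/11
  seg 2: a=-3 b=-9/11 c=15/11 d=-5/22
S(1/2) = -193/88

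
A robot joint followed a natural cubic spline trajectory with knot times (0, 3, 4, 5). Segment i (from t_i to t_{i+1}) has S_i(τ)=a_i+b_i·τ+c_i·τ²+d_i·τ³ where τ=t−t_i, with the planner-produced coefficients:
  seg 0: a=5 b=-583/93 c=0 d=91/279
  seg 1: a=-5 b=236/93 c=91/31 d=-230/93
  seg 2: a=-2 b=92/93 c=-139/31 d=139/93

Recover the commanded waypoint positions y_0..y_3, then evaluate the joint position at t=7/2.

y_0=5 y_1=-5 y_2=-2 y_3=-4
S(7/2) = -205/62

y_0 = S_0(0) = a_0 = 5
y_1 = S_1(0) = a_1 = -5
y_2 = S_2(0) = a_2 = -2
y_3 = S_2(1) = -4
t_q=7/2 is in segment 1 (τ=1/2); S_1(τ)=-205/62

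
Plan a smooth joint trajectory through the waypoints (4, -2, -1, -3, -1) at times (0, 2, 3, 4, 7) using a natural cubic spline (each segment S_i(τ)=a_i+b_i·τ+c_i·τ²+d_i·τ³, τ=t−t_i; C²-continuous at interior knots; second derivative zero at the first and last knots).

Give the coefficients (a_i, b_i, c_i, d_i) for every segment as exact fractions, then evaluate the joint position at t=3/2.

Δ: Δ0=-3, Δ1=1, Δ2=-2, Δ3=2/3
row 1: diag=6, rhs=24; c'=1/6, d'=4
row 2: denom=4−1·1/6=23/6; d'=(-18−1·4)/(23/6)=-132/23
row 3: denom=8−1·6/23=178/23; d'=(16−1·-132/23)/(178/23)=250/89
back: M3=250/89
back: M2=-132/23−6/23·250/89=-576/89
back: M1=4−1/6·-576/89=452/89
M: M0=0, M1=452/89, M2=-576/89, M3=250/89, M4=0
seg 0: a=4, c=M0/2=0, d=(M1−M0)/(6·2)=113/267, b=Δ0−h0·(2M0+M1)/6=-1253/267
seg 1: a=-2, c=M1/2=226/89, d=(M2−M1)/(6·1)=-514/267, b=Δ1−h1·(2M1+M2)/6=103/267
seg 2: a=-1, c=M2/2=-288/89, d=(M3−M2)/(6·1)=413/267, b=Δ2−h2·(2M2+M3)/6=-83/267
seg 3: a=-3, c=M3/2=125/89, d=(M4−M3)/(6·3)=-125/801, b=Δ3−h3·(2M3+M4)/6=-572/267
t_q=3/2 → seg 0, τ=3/2; S=4+-1253/267·τ+0·τ²+113/267·τ³=-1147/712

  seg 0: a=4 b=-1253/267 c=0 d=113/267
  seg 1: a=-2 b=103/267 c=226/89 d=-514/267
  seg 2: a=-1 b=-83/267 c=-288/89 d=413/267
  seg 3: a=-3 b=-572/267 c=125/89 d=-125/801
S(3/2) = -1147/712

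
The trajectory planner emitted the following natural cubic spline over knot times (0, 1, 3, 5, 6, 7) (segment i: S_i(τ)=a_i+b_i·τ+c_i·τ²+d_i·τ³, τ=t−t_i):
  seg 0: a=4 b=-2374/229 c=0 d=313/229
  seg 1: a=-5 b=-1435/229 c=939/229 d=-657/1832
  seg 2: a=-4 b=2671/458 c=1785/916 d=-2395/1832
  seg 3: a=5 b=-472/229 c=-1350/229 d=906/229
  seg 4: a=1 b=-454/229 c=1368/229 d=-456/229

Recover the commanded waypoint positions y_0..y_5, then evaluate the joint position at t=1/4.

y_0=4 y_1=-5 y_2=-4 y_3=5 y_4=1 y_5=3
S(1/4) = 20953/14656

y_0 = S_0(0) = a_0 = 4
y_1 = S_1(0) = a_1 = -5
y_2 = S_2(0) = a_2 = -4
y_3 = S_3(0) = a_3 = 5
y_4 = S_4(0) = a_4 = 1
y_5 = S_4(1) = 3
t_q=1/4 is in segment 0 (τ=1/4); S_0(τ)=20953/14656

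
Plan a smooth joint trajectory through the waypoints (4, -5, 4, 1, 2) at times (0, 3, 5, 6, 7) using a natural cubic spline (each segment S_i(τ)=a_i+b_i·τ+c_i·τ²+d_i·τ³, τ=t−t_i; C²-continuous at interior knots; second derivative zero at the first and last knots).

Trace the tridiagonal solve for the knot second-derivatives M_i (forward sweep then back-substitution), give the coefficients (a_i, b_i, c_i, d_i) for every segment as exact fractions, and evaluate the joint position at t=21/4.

Δ: Δ0=-3, Δ1=9/2, Δ2=-3, Δ3=1
row 1: diag=10, rhs=45; c'=1/5, d'=9/2
row 2: denom=6−2·1/5=28/5; d'=(-45−2·9/2)/(28/5)=-135/14
row 3: denom=4−1·5/28=107/28; d'=(24−1·-135/14)/(107/28)=942/107
back: M3=942/107
back: M2=-135/14−5/28·942/107=-1200/107
back: M1=9/2−1/5·-1200/107=1443/214
M: M0=0, M1=1443/214, M2=-1200/107, M3=942/107, M4=0
seg 0: a=4, c=M0/2=0, d=(M1−M0)/(6·3)=481/1284, b=Δ0−h0·(2M0+M1)/6=-2727/428
seg 1: a=-5, c=M1/2=1443/428, d=(M2−M1)/(6·2)=-1281/856, b=Δ1−h1·(2M1+M2)/6=801/214
seg 2: a=4, c=M2/2=-600/107, d=(M3−M2)/(6·1)=357/107, b=Δ2−h2·(2M2+M3)/6=-78/107
seg 3: a=1, c=M3/2=471/107, d=(M4−M3)/(6·1)=-157/107, b=Δ3−h3·(2M3+M4)/6=-207/107
t_q=21/4 → seg 2, τ=1/4; S=4+-78/107·τ+-600/107·τ²+357/107·τ³=24101/6848

  seg 0: a=4 b=-2727/428 c=0 d=481/1284
  seg 1: a=-5 b=801/214 c=1443/428 d=-1281/856
  seg 2: a=4 b=-78/107 c=-600/107 d=357/107
  seg 3: a=1 b=-207/107 c=471/107 d=-157/107
S(21/4) = 24101/6848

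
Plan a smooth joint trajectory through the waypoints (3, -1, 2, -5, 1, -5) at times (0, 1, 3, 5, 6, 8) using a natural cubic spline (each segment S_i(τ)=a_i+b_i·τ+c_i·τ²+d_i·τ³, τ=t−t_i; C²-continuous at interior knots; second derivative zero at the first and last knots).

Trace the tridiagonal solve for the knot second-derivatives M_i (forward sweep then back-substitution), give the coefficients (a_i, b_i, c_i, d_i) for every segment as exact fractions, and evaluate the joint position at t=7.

  seg 0: a=3 b=-3803/698 c=0 d=1011/698
  seg 1: a=-1 b=-385/349 c=3033/698 d=-4249/2792
  seg 2: a=2 b=-1385/698 c=-6681/1396 d=5623/2792
  seg 3: a=-5 b=1061/349 c=2547/349 d=-1514/349
  seg 4: a=1 b=1613/349 c=-1995/349 d=665/698
S(7) = 599/698

Δ: Δ0=-4, Δ1=3/2, Δ2=-7/2, Δ3=6, Δ4=-3
row 1: diag=6, rhs=33; c'=1/3, d'=11/2
row 2: denom=8−2·1/3=22/3; d'=(-30−2·11/2)/(22/3)=-123/22
row 3: denom=6−2·3/11=60/11; d'=(57−2·-123/22)/(60/11)=25/2
row 4: denom=6−1·11/60=349/60; d'=(-54−1·25/2)/(349/60)=-3990/349
back: M4=-3990/349
back: M3=25/2−11/60·-3990/349=5094/349
back: M2=-123/22−3/11·5094/349=-6681/698
back: M1=11/2−1/3·-6681/698=3033/349
M: M0=0, M1=3033/349, M2=-6681/698, M3=5094/349, M4=-3990/349, M5=0
seg 0: a=3, c=M0/2=0, d=(M1−M0)/(6·1)=1011/698, b=Δ0−h0·(2M0+M1)/6=-3803/698
seg 1: a=-1, c=M1/2=3033/698, d=(M2−M1)/(6·2)=-4249/2792, b=Δ1−h1·(2M1+M2)/6=-385/349
seg 2: a=2, c=M2/2=-6681/1396, d=(M3−M2)/(6·2)=5623/2792, b=Δ2−h2·(2M2+M3)/6=-1385/698
seg 3: a=-5, c=M3/2=2547/349, d=(M4−M3)/(6·1)=-1514/349, b=Δ3−h3·(2M3+M4)/6=1061/349
seg 4: a=1, c=M4/2=-1995/349, d=(M5−M4)/(6·2)=665/698, b=Δ4−h4·(2M4+M5)/6=1613/349
t_q=7 → seg 4, τ=1; S=1+1613/349·τ+-1995/349·τ²+665/698·τ³=599/698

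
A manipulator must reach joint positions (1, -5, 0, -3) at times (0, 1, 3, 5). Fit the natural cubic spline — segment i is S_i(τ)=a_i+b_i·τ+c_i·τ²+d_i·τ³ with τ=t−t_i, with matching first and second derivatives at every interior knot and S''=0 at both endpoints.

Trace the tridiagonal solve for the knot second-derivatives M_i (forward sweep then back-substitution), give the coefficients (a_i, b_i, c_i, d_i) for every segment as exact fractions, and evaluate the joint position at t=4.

  seg 0: a=1 b=-85/11 c=0 d=19/11
  seg 1: a=-5 b=-28/11 c=57/11 d=-117/88
  seg 2: a=0 b=49/22 c=-123/44 d=41/88
S(4) = -9/88

Δ: Δ0=-6, Δ1=5/2, Δ2=-3/2
row 1: diag=6, rhs=51; c'=1/3, d'=17/2
row 2: denom=8−2·1/3=22/3; d'=(-24−2·17/2)/(22/3)=-123/22
back: M2=-123/22
back: M1=17/2−1/3·-123/22=114/11
M: M0=0, M1=114/11, M2=-123/22, M3=0
seg 0: a=1, c=M0/2=0, d=(M1−M0)/(6·1)=19/11, b=Δ0−h0·(2M0+M1)/6=-85/11
seg 1: a=-5, c=M1/2=57/11, d=(M2−M1)/(6·2)=-117/88, b=Δ1−h1·(2M1+M2)/6=-28/11
seg 2: a=0, c=M2/2=-123/44, d=(M3−M2)/(6·2)=41/88, b=Δ2−h2·(2M2+M3)/6=49/22
t_q=4 → seg 2, τ=1; S=0+49/22·τ+-123/44·τ²+41/88·τ³=-9/88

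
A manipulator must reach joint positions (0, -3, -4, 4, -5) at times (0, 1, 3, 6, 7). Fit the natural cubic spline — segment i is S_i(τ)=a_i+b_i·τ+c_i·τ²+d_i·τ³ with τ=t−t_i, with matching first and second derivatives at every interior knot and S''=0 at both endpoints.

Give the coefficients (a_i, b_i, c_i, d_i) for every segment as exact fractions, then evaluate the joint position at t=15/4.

Δ: Δ0=-3, Δ1=-1/2, Δ2=8/3, Δ3=-9
row 1: diag=6, rhs=15; c'=1/3, d'=5/2
row 2: denom=10−2·1/3=28/3; d'=(19−2·5/2)/(28/3)=3/2
row 3: denom=8−3·9/28=197/28; d'=(-70−3·3/2)/(197/28)=-2086/197
back: M3=-2086/197
back: M2=3/2−9/28·-2086/197=966/197
back: M1=5/2−1/3·966/197=341/394
M: M0=0, M1=341/394, M2=966/197, M3=-2086/197, M4=0
seg 0: a=0, c=M0/2=0, d=(M1−M0)/(6·1)=341/2364, b=Δ0−h0·(2M0+M1)/6=-7433/2364
seg 1: a=-3, c=M1/2=341/788, d=(M2−M1)/(6·2)=1591/4728, b=Δ1−h1·(2M1+M2)/6=-3205/1182
seg 2: a=-4, c=M2/2=483/197, d=(M3−M2)/(6·3)=-1526/1773, b=Δ2−h2·(2M2+M3)/6=1807/591
seg 3: a=4, c=M3/2=-1043/197, d=(M4−M3)/(6·1)=1043/591, b=Δ3−h3·(2M3+M4)/6=-3233/591
t_q=15/4 → seg 2, τ=3/4; S=-4+1807/591·τ+483/197·τ²+-1526/1773·τ³=-4355/6304

  seg 0: a=0 b=-7433/2364 c=0 d=341/2364
  seg 1: a=-3 b=-3205/1182 c=341/788 d=1591/4728
  seg 2: a=-4 b=1807/591 c=483/197 d=-1526/1773
  seg 3: a=4 b=-3233/591 c=-1043/197 d=1043/591
S(15/4) = -4355/6304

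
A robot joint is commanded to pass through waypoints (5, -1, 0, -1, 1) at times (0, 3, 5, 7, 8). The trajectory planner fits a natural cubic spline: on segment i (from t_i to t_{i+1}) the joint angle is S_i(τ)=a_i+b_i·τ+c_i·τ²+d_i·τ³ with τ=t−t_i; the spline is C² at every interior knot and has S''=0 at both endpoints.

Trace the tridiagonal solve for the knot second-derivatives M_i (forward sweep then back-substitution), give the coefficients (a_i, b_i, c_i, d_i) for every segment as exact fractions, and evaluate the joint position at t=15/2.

Δ: Δ0=-2, Δ1=1/2, Δ2=-1/2, Δ3=2
row 1: diag=10, rhs=15; c'=1/5, d'=3/2
row 2: denom=8−2·1/5=38/5; d'=(-6−2·3/2)/(38/5)=-45/38
row 3: denom=6−2·5/19=104/19; d'=(15−2·-45/38)/(104/19)=165/52
back: M3=165/52
back: M2=-45/38−5/19·165/52=-105/52
back: M1=3/2−1/5·-105/52=99/52
M: M0=0, M1=99/52, M2=-105/52, M3=165/52, M4=0
seg 0: a=5, c=M0/2=0, d=(M1−M0)/(6·3)=11/104, b=Δ0−h0·(2M0+M1)/6=-307/104
seg 1: a=-1, c=M1/2=99/104, d=(M2−M1)/(6·2)=-17/52, b=Δ1−h1·(2M1+M2)/6=-5/52
seg 2: a=0, c=M2/2=-105/104, d=(M3−M2)/(6·2)=45/104, b=Δ2−h2·(2M2+M3)/6=-11/52
seg 3: a=-1, c=M3/2=165/104, d=(M4−M3)/(6·1)=-55/104, b=Δ3−h3·(2M3+M4)/6=49/52
t_q=15/2 → seg 3, τ=1/2; S=-1+49/52·τ+165/104·τ²+-55/104·τ³=-165/832

  seg 0: a=5 b=-307/104 c=0 d=11/104
  seg 1: a=-1 b=-5/52 c=99/104 d=-17/52
  seg 2: a=0 b=-11/52 c=-105/104 d=45/104
  seg 3: a=-1 b=49/52 c=165/104 d=-55/104
S(15/2) = -165/832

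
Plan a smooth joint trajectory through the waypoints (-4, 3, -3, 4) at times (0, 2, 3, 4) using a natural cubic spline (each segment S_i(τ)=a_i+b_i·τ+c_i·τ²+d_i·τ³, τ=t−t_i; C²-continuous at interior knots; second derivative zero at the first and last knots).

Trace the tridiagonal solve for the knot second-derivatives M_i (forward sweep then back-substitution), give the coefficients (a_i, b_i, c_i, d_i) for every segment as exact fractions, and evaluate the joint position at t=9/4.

  seg 0: a=-4 b=365/46 c=0 d=-51/46
  seg 1: a=3 b=-247/46 c=-153/23 d=277/46
  seg 2: a=-3 b=-14/23 c=525/46 d=-175/46
S(9/4) = 171/128

Δ: Δ0=7/2, Δ1=-6, Δ2=7
row 1: diag=6, rhs=-57; c'=1/6, d'=-19/2
row 2: denom=4−1·1/6=23/6; d'=(78−1·-19/2)/(23/6)=525/23
back: M2=525/23
back: M1=-19/2−1/6·525/23=-306/23
M: M0=0, M1=-306/23, M2=525/23, M3=0
seg 0: a=-4, c=M0/2=0, d=(M1−M0)/(6·2)=-51/46, b=Δ0−h0·(2M0+M1)/6=365/46
seg 1: a=3, c=M1/2=-153/23, d=(M2−M1)/(6·1)=277/46, b=Δ1−h1·(2M1+M2)/6=-247/46
seg 2: a=-3, c=M2/2=525/46, d=(M3−M2)/(6·1)=-175/46, b=Δ2−h2·(2M2+M3)/6=-14/23
t_q=9/4 → seg 1, τ=1/4; S=3+-247/46·τ+-153/23·τ²+277/46·τ³=171/128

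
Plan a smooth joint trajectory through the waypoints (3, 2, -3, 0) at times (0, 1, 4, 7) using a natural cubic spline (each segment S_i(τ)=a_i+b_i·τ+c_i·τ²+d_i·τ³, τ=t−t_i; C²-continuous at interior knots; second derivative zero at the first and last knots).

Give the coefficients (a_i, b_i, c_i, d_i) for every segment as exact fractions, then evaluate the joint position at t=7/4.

Δ: Δ0=-1, Δ1=-5/3, Δ2=1
row 1: diag=8, rhs=-4; c'=3/8, d'=-1/2
row 2: denom=12−3·3/8=87/8; d'=(16−3·-1/2)/(87/8)=140/87
back: M2=140/87
back: M1=-1/2−3/8·140/87=-32/29
M: M0=0, M1=-32/29, M2=140/87, M3=0
seg 0: a=3, c=M0/2=0, d=(M1−M0)/(6·1)=-16/87, b=Δ0−h0·(2M0+M1)/6=-71/87
seg 1: a=2, c=M1/2=-16/29, d=(M2−M1)/(6·3)=118/783, b=Δ1−h1·(2M1+M2)/6=-119/87
seg 2: a=-3, c=M2/2=70/87, d=(M3−M2)/(6·3)=-70/783, b=Δ2−h2·(2M2+M3)/6=-53/87
t_q=7/4 → seg 1, τ=3/4; S=2+-119/87·τ+-16/29·τ²+118/783·τ³=675/928

  seg 0: a=3 b=-71/87 c=0 d=-16/87
  seg 1: a=2 b=-119/87 c=-16/29 d=118/783
  seg 2: a=-3 b=-53/87 c=70/87 d=-70/783
S(7/4) = 675/928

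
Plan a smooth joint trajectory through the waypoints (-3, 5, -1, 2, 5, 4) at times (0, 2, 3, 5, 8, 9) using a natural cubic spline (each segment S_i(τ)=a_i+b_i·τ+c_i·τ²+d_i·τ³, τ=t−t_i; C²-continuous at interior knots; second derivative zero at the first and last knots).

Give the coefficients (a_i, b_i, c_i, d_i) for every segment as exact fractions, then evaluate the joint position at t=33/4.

Δ: Δ0=4, Δ1=-6, Δ2=3/2, Δ3=1, Δ4=-1
row 1: diag=6, rhs=-60; c'=1/6, d'=-10
row 2: denom=6−1·1/6=35/6; d'=(45−1·-10)/(35/6)=66/7
row 3: denom=10−2·12/35=326/35; d'=(-3−2·66/7)/(326/35)=-765/326
row 4: denom=8−3·105/326=2293/326; d'=(-12−3·-765/326)/(2293/326)=-1617/2293
back: M4=-1617/2293
back: M3=-765/326−105/326·-1617/2293=-4860/2293
back: M2=66/7−12/35·-4860/2293=23286/2293
back: M1=-10−1/6·23286/2293=-26811/2293
M: M0=0, M1=-26811/2293, M2=23286/2293, M3=-4860/2293, M4=-1617/2293, M5=0
seg 0: a=-3, c=M0/2=0, d=(M1−M0)/(6·2)=-8937/9172, b=Δ0−h0·(2M0+M1)/6=18109/2293
seg 1: a=5, c=M1/2=-26811/4586, d=(M2−M1)/(6·1)=16699/4586, b=Δ1−h1·(2M1+M2)/6=-8702/2293
seg 2: a=-1, c=M2/2=11643/2293, d=(M3−M2)/(6·2)=-4691/4586, b=Δ2−h2·(2M2+M3)/6=-20929/4586
seg 3: a=2, c=M3/2=-2430/2293, d=(M4−M3)/(6·3)=1081/13758, b=Δ3−h3·(2M3+M4)/6=15923/4586
seg 4: a=5, c=M4/2=-1617/4586, d=(M5−M4)/(6·1)=539/4586, b=Δ4−h4·(2M4+M5)/6=-1754/2293
t_q=33/4 → seg 4, τ=1/4; S=5+-1754/2293·τ+-1617/4586·τ²+539/4586·τ³=1405463/293504

  seg 0: a=-3 b=18109/2293 c=0 d=-8937/9172
  seg 1: a=5 b=-8702/2293 c=-26811/4586 d=16699/4586
  seg 2: a=-1 b=-20929/4586 c=11643/2293 d=-4691/4586
  seg 3: a=2 b=15923/4586 c=-2430/2293 d=1081/13758
  seg 4: a=5 b=-1754/2293 c=-1617/4586 d=539/4586
S(33/4) = 1405463/293504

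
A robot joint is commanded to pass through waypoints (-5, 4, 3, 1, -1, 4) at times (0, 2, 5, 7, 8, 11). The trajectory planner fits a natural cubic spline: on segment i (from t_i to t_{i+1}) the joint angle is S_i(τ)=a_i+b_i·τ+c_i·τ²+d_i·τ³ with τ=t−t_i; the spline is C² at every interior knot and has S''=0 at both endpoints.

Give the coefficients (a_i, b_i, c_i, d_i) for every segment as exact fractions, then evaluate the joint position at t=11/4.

Δ: Δ0=9/2, Δ1=-1/3, Δ2=-1, Δ3=-2, Δ4=5/3
row 1: diag=10, rhs=-29; c'=3/10, d'=-29/10
row 2: denom=10−3·3/10=91/10; d'=(-4−3·-29/10)/(91/10)=47/91
row 3: denom=6−2·20/91=506/91; d'=(-6−2·47/91)/(506/91)=-320/253
row 4: denom=8−1·91/506=3957/506; d'=(22−1·-320/253)/(3957/506)=3924/1319
back: M4=3924/1319
back: M3=-320/253−91/506·3924/1319=-2374/1319
back: M2=47/91−20/91·-2374/1319=1203/1319
back: M1=-29/10−3/10·1203/1319=-4186/1319
M: M0=0, M1=-4186/1319, M2=1203/1319, M3=-2374/1319, M4=3924/1319, M5=0
seg 0: a=-5, c=M0/2=0, d=(M1−M0)/(6·2)=-2093/7914, b=Δ0−h0·(2M0+M1)/6=43985/7914
seg 1: a=4, c=M1/2=-2093/1319, d=(M2−M1)/(6·3)=5389/23742, b=Δ1−h1·(2M1+M2)/6=18869/7914
seg 2: a=3, c=M2/2=1203/2638, d=(M3−M2)/(6·2)=-3577/15828, b=Δ2−h2·(2M2+M3)/6=-3989/3957
seg 3: a=1, c=M3/2=-1187/1319, d=(M4−M3)/(6·1)=3149/3957, b=Δ3−h3·(2M3+M4)/6=-7502/3957
seg 4: a=-1, c=M4/2=1962/1319, d=(M5−M4)/(6·3)=-218/1319, b=Δ4−h4·(2M4+M5)/6=-5177/3957
t_q=11/4 → seg 1, τ=3/4; S=4+18869/7914·τ+-2093/1319·τ²+5389/23742·τ³=842703/168832

  seg 0: a=-5 b=43985/7914 c=0 d=-2093/7914
  seg 1: a=4 b=18869/7914 c=-2093/1319 d=5389/23742
  seg 2: a=3 b=-3989/3957 c=1203/2638 d=-3577/15828
  seg 3: a=1 b=-7502/3957 c=-1187/1319 d=3149/3957
  seg 4: a=-1 b=-5177/3957 c=1962/1319 d=-218/1319
S(11/4) = 842703/168832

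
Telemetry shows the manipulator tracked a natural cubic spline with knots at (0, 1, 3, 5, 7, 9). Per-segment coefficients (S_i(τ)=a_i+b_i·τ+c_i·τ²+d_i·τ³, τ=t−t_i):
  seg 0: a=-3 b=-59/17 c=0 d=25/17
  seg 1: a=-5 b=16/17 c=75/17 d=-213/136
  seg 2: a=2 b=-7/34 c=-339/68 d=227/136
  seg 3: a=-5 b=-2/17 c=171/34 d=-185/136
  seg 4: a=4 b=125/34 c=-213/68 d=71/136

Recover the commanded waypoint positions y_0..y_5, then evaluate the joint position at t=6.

y_0=-3 y_1=-5 y_2=2 y_3=-5 y_4=4 y_5=3
S(6) = -197/136

y_0 = S_0(0) = a_0 = -3
y_1 = S_1(0) = a_1 = -5
y_2 = S_2(0) = a_2 = 2
y_3 = S_3(0) = a_3 = -5
y_4 = S_4(0) = a_4 = 4
y_5 = S_4(2) = 3
t_q=6 is in segment 3 (τ=1); S_3(τ)=-197/136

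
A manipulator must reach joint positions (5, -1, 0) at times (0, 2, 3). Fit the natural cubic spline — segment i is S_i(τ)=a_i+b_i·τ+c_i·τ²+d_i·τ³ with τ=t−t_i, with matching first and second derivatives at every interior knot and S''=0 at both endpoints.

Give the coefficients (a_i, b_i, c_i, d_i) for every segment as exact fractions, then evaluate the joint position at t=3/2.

Δ: Δ0=-3, Δ1=1
row 1: diag=6, rhs=24; c'=1/6, d'=4
back: M1=4
M: M0=0, M1=4, M2=0
seg 0: a=5, c=M0/2=0, d=(M1−M0)/(6·2)=1/3, b=Δ0−h0·(2M0+M1)/6=-13/3
seg 1: a=-1, c=M1/2=2, d=(M2−M1)/(6·1)=-2/3, b=Δ1−h1·(2M1+M2)/6=-1/3
t_q=3/2 → seg 0, τ=3/2; S=5+-13/3·τ+0·τ²+1/3·τ³=-3/8

  seg 0: a=5 b=-13/3 c=0 d=1/3
  seg 1: a=-1 b=-1/3 c=2 d=-2/3
S(3/2) = -3/8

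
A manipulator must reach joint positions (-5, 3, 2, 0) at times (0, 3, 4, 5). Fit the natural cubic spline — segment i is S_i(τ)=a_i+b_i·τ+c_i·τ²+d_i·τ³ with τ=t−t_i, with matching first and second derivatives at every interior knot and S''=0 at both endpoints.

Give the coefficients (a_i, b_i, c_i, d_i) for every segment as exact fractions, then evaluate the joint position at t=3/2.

Δ: Δ0=8/3, Δ1=-1, Δ2=-2
row 1: diag=8, rhs=-22; c'=1/8, d'=-11/4
row 2: denom=4−1·1/8=31/8; d'=(-6−1·-11/4)/(31/8)=-26/31
back: M2=-26/31
back: M1=-11/4−1/8·-26/31=-82/31
M: M0=0, M1=-82/31, M2=-26/31, M3=0
seg 0: a=-5, c=M0/2=0, d=(M1−M0)/(6·3)=-41/279, b=Δ0−h0·(2M0+M1)/6=371/93
seg 1: a=3, c=M1/2=-41/31, d=(M2−M1)/(6·1)=28/93, b=Δ1−h1·(2M1+M2)/6=2/93
seg 2: a=2, c=M2/2=-13/31, d=(M3−M2)/(6·1)=13/93, b=Δ2−h2·(2M2+M3)/6=-160/93
t_q=3/2 → seg 0, τ=3/2; S=-5+371/93·τ+0·τ²+-41/279·τ³=121/248

  seg 0: a=-5 b=371/93 c=0 d=-41/279
  seg 1: a=3 b=2/93 c=-41/31 d=28/93
  seg 2: a=2 b=-160/93 c=-13/31 d=13/93
S(3/2) = 121/248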